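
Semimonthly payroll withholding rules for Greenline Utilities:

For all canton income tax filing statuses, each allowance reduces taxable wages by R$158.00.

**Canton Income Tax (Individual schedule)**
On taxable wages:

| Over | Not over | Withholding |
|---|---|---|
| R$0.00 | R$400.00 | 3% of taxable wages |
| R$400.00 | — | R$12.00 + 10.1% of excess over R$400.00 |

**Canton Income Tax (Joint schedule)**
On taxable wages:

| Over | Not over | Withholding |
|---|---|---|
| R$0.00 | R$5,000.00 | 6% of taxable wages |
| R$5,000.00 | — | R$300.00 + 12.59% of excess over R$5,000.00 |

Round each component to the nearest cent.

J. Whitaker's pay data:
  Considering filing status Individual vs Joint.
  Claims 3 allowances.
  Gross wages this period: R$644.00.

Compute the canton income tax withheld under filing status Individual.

Canton Income Tax (Individual): taxable = R$644.00 − 3×R$158.00 = R$170.00
  3% × R$170.00 = R$5.10

R$5.10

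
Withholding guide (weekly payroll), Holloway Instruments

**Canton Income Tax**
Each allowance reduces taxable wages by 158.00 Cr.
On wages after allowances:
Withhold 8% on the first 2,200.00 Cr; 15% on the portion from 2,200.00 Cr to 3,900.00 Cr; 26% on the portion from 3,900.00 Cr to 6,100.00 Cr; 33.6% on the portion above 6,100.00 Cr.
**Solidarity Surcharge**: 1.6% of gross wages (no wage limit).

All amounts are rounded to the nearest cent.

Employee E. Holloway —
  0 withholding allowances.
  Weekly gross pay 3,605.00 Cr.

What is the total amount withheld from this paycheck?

444.43 Cr

Canton Income Tax: taxable = 3,605.00 Cr
  176.00 Cr + 15% × (3,605.00 Cr − 2,200.00 Cr) = 176.00 Cr + 15% × 1,405.00 Cr = 386.75 Cr
Solidarity Surcharge: 1.6% × 3,605.00 Cr = 57.68 Cr
Total: 386.75 Cr + 57.68 Cr = 444.43 Cr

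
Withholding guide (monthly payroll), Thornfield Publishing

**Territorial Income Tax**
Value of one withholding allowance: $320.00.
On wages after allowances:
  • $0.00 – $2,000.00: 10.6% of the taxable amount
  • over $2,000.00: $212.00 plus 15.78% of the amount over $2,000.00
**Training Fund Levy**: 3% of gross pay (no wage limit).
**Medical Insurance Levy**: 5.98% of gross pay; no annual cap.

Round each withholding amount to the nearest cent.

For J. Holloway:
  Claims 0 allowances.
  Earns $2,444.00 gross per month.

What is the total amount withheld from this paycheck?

Territorial Income Tax: taxable = $2,444.00
  $212.00 + 15.78% × ($2,444.00 − $2,000.00) = $212.00 + 15.78% × $444.00 = $282.06
Training Fund Levy: 3% × $2,444.00 = $73.32
Medical Insurance Levy: 5.98% × $2,444.00 = $146.15
Total: $282.06 + $73.32 + $146.15 = $501.53

$501.53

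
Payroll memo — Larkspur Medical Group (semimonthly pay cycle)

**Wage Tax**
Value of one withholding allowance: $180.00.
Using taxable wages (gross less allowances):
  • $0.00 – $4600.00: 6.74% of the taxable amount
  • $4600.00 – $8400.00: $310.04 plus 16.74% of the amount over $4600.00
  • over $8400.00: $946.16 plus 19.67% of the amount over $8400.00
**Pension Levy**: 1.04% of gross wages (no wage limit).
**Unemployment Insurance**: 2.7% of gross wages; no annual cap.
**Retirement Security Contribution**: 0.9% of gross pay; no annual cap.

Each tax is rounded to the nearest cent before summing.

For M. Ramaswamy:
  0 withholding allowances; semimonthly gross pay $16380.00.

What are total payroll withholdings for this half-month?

Wage Tax: taxable = $16380.00
  $946.16 + 19.67% × ($16380.00 − $8400.00) = $946.16 + 19.67% × $7980.00 = $2515.83
Pension Levy: 1.04% × $16380.00 = $170.35
Unemployment Insurance: 2.7% × $16380.00 = $442.26
Retirement Security Contribution: 0.9% × $16380.00 = $147.42
Total: $2515.83 + $170.35 + $442.26 + $147.42 = $3275.86

$3275.86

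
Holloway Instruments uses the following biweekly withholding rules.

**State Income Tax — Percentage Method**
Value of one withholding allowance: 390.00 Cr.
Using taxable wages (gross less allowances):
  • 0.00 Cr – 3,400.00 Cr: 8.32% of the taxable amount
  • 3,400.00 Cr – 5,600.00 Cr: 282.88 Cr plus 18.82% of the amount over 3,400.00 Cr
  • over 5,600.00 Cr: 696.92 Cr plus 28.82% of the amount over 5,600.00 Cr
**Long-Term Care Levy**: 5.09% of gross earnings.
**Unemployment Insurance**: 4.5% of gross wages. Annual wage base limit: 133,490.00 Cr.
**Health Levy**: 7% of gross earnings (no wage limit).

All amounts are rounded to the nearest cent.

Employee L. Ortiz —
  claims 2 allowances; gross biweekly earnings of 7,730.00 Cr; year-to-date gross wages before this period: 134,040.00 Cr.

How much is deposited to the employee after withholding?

5,709.45 Cr

State Income Tax: taxable = 7,730.00 Cr − 2×390.00 Cr = 6,950.00 Cr
  696.92 Cr + 28.82% × (6,950.00 Cr − 5,600.00 Cr) = 696.92 Cr + 28.82% × 1,350.00 Cr = 1,085.99 Cr
Long-Term Care Levy: 5.09% × 7,730.00 Cr = 393.46 Cr
Unemployment Insurance: YTD 134,040.00 Cr ≥ cap 133,490.00 Cr → 0.00 Cr
Health Levy: 7% × 7,730.00 Cr = 541.10 Cr
Total withheld: 1,085.99 Cr + 393.46 Cr + 0.00 Cr + 541.10 Cr = 2,020.55 Cr
Net pay: 7,730.00 Cr − 2,020.55 Cr = 5,709.45 Cr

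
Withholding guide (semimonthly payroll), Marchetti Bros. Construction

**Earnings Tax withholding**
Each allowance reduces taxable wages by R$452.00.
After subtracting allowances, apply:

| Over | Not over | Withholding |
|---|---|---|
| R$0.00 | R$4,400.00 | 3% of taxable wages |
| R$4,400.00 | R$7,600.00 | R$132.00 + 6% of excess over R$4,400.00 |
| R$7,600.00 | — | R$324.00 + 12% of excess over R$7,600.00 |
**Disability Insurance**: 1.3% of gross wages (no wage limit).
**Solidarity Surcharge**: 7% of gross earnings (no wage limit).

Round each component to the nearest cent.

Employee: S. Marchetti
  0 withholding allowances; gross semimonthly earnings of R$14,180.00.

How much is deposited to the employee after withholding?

R$11,889.46

Earnings Tax: taxable = R$14,180.00
  R$324.00 + 12% × (R$14,180.00 − R$7,600.00) = R$324.00 + 12% × R$6,580.00 = R$1,113.60
Disability Insurance: 1.3% × R$14,180.00 = R$184.34
Solidarity Surcharge: 7% × R$14,180.00 = R$992.60
Total withheld: R$1,113.60 + R$184.34 + R$992.60 = R$2,290.54
Net pay: R$14,180.00 − R$2,290.54 = R$11,889.46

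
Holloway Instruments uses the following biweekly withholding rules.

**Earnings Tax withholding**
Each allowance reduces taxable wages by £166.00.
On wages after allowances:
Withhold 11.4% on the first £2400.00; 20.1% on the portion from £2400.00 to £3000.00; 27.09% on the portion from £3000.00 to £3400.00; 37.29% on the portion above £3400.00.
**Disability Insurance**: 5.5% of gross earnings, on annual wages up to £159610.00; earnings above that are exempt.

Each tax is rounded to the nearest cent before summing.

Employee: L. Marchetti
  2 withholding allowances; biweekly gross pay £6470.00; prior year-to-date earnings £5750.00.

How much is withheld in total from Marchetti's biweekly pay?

Earnings Tax: taxable = £6470.00 − 2×£166.00 = £6138.00
  £502.56 + 37.29% × (£6138.00 − £3400.00) = £502.56 + 37.29% × £2738.00 = £1523.56
Disability Insurance: 5.5% × £6470.00 = £355.85
Total: £1523.56 + £355.85 = £1879.41

£1879.41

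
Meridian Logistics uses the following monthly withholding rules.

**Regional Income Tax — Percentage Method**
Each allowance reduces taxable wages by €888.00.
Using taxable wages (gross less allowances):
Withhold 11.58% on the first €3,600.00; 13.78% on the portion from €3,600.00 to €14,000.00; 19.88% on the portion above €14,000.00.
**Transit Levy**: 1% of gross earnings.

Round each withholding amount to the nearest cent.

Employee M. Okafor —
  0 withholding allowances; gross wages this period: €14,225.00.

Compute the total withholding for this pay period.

Regional Income Tax: taxable = €14,225.00
  €1,850.00 + 19.88% × (€14,225.00 − €14,000.00) = €1,850.00 + 19.88% × €225.00 = €1,894.73
Transit Levy: 1% × €14,225.00 = €142.25
Total: €1,894.73 + €142.25 = €2,036.98

€2,036.98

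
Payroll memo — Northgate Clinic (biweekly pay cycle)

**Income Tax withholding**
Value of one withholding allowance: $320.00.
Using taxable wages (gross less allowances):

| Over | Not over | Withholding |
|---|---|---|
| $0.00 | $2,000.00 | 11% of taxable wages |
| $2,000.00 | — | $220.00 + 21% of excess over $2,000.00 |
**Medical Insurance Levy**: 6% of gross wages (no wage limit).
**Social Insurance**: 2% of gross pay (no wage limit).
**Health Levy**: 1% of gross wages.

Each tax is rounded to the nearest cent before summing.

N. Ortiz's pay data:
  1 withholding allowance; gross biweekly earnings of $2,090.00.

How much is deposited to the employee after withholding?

Income Tax: taxable = $2,090.00 − 1×$320.00 = $1,770.00
  11% × $1,770.00 = $194.70
Medical Insurance Levy: 6% × $2,090.00 = $125.40
Social Insurance: 2% × $2,090.00 = $41.80
Health Levy: 1% × $2,090.00 = $20.90
Total withheld: $194.70 + $125.40 + $41.80 + $20.90 = $382.80
Net pay: $2,090.00 − $382.80 = $1,707.20

$1,707.20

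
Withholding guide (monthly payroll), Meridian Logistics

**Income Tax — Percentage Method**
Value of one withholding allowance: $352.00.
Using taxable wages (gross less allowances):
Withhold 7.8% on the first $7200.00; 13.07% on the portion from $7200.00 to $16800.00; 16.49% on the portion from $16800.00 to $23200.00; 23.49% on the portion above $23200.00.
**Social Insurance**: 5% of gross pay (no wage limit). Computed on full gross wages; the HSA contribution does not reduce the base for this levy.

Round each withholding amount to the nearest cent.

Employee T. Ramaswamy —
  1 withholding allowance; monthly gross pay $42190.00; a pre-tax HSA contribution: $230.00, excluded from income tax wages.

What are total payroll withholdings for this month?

Income Tax: taxable = $42190.00 − $230.00 − 1×$352.00 = $41608.00
  $2871.68 + 23.49% × ($41608.00 − $23200.00) = $2871.68 + 23.49% × $18408.00 = $7195.72
Social Insurance: 5% × $42190.00 = $2109.50
Total: $7195.72 + $2109.50 = $9305.22

$9305.22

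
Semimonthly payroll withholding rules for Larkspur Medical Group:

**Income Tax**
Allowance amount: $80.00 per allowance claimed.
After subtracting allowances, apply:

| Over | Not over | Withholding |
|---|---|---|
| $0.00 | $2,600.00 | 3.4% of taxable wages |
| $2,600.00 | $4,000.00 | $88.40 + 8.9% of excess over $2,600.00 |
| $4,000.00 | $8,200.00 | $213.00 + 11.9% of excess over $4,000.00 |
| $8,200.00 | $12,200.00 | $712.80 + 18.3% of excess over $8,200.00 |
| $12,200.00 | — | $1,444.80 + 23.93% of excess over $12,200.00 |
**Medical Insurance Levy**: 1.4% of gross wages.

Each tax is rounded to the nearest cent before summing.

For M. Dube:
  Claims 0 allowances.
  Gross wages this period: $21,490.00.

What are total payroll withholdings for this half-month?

Income Tax: taxable = $21,490.00
  $1,444.80 + 23.93% × ($21,490.00 − $12,200.00) = $1,444.80 + 23.93% × $9,290.00 = $3,667.90
Medical Insurance Levy: 1.4% × $21,490.00 = $300.86
Total: $3,667.90 + $300.86 = $3,968.76

$3,968.76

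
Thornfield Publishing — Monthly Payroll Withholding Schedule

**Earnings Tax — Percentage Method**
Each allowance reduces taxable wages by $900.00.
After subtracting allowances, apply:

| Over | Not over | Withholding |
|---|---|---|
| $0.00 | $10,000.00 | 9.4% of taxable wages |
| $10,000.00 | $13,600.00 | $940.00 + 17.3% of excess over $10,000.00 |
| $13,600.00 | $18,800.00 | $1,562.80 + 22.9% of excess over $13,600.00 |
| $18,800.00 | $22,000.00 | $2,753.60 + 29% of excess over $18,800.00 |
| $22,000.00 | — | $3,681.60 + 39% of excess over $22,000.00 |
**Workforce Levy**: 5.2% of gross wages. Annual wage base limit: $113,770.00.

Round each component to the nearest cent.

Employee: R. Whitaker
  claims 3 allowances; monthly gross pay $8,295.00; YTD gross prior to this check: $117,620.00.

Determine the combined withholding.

Earnings Tax: taxable = $8,295.00 − 3×$900.00 = $5,595.00
  9.4% × $5,595.00 = $525.93
Workforce Levy: YTD $117,620.00 ≥ cap $113,770.00 → $0.00
Total: $525.93 + $0.00 = $525.93

$525.93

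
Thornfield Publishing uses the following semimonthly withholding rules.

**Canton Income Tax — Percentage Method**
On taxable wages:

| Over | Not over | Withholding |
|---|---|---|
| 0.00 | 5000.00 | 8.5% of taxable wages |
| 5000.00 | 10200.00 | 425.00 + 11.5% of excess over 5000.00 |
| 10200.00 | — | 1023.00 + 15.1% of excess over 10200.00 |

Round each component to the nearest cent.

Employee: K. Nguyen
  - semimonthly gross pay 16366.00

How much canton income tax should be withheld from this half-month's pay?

1954.07

Canton Income Tax: taxable = 16366.00
  1023.00 + 15.1% × (16366.00 − 10200.00) = 1023.00 + 15.1% × 6166.00 = 1954.07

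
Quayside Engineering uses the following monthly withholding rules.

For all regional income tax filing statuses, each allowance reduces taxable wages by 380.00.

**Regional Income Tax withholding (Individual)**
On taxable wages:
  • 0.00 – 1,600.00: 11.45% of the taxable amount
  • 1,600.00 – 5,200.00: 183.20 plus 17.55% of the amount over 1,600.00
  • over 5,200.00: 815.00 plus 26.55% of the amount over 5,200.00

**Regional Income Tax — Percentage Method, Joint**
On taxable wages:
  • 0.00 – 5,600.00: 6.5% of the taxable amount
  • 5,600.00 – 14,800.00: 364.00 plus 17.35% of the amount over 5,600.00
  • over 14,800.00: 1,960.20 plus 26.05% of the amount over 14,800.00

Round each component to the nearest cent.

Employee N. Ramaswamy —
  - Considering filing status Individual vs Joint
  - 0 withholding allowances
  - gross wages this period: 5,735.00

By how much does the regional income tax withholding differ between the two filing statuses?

569.62

Regional Income Tax (Individual): taxable = 5,735.00
  815.00 + 26.55% × (5,735.00 − 5,200.00) = 815.00 + 26.55% × 535.00 = 957.04
Regional Income Tax (Joint): taxable = 5,735.00
  364.00 + 17.35% × (5,735.00 − 5,600.00) = 364.00 + 17.35% × 135.00 = 387.42
Difference: |957.04 − 387.42| = 569.62 (higher under Individual)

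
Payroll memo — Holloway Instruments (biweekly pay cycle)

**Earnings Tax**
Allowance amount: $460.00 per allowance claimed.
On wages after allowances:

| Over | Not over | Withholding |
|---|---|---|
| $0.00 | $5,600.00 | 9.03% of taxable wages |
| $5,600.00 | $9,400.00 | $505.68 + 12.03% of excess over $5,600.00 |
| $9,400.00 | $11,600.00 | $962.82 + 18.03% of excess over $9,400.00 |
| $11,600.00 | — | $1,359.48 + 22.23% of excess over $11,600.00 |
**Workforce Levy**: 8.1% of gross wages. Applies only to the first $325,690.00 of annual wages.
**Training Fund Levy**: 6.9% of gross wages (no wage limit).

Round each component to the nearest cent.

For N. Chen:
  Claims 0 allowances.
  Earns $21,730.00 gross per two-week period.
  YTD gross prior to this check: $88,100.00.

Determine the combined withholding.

Earnings Tax: taxable = $21,730.00
  $1,359.48 + 22.23% × ($21,730.00 − $11,600.00) = $1,359.48 + 22.23% × $10,130.00 = $3,611.38
Workforce Levy: 8.1% × $21,730.00 = $1,760.13
Training Fund Levy: 6.9% × $21,730.00 = $1,499.37
Total: $3,611.38 + $1,760.13 + $1,499.37 = $6,870.88

$6,870.88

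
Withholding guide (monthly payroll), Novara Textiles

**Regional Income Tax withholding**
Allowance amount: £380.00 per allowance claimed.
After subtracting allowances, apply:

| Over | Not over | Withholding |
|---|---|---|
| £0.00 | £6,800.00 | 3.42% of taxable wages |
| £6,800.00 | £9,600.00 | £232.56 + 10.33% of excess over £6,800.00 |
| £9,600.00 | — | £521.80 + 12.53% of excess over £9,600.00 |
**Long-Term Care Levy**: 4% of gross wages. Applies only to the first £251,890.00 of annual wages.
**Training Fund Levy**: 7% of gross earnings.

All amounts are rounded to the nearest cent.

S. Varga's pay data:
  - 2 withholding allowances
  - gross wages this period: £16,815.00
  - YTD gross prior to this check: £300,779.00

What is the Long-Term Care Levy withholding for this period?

Long-Term Care Levy: YTD £300,779.00 ≥ cap £251,890.00 → £0.00

£0.00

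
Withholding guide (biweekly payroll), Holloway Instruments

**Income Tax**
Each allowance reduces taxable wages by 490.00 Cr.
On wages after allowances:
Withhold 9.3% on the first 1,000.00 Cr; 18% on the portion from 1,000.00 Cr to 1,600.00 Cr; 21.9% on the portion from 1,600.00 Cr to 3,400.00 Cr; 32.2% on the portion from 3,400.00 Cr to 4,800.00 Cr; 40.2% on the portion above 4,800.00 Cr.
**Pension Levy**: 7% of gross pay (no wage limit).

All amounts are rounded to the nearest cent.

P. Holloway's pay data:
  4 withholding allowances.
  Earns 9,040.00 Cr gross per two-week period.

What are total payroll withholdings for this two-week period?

Income Tax: taxable = 9,040.00 Cr − 4×490.00 Cr = 7,080.00 Cr
  1,046.00 Cr + 40.2% × (7,080.00 Cr − 4,800.00 Cr) = 1,046.00 Cr + 40.2% × 2,280.00 Cr = 1,962.56 Cr
Pension Levy: 7% × 9,040.00 Cr = 632.80 Cr
Total: 1,962.56 Cr + 632.80 Cr = 2,595.36 Cr

2,595.36 Cr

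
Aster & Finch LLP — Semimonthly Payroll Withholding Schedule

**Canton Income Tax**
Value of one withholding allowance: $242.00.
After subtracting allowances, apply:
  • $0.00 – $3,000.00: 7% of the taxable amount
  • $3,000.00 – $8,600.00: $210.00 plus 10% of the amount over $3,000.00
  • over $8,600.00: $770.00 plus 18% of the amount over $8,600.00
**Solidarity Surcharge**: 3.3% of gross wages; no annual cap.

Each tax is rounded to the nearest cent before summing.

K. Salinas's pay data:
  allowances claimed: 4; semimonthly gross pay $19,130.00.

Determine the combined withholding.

Canton Income Tax: taxable = $19,130.00 − 4×$242.00 = $18,162.00
  $770.00 + 18% × ($18,162.00 − $8,600.00) = $770.00 + 18% × $9,562.00 = $2,491.16
Solidarity Surcharge: 3.3% × $19,130.00 = $631.29
Total: $2,491.16 + $631.29 = $3,122.45

$3,122.45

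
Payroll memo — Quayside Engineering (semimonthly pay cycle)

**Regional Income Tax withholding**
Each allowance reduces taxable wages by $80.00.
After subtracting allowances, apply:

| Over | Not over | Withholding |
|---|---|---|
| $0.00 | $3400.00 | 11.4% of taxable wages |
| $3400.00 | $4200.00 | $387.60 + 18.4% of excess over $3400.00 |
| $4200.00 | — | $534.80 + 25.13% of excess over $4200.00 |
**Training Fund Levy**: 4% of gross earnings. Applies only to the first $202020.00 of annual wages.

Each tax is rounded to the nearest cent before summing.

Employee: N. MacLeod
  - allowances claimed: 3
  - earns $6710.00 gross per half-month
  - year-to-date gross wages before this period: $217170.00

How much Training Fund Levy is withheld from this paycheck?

Training Fund Levy: YTD $217170.00 ≥ cap $202020.00 → $0.00

$0.00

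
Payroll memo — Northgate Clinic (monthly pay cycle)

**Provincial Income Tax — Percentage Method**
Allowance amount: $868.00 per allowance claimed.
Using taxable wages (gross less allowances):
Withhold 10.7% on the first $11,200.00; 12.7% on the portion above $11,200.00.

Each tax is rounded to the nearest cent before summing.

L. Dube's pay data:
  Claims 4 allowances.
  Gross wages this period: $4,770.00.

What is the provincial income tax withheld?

Provincial Income Tax: taxable = $4,770.00 − 4×$868.00 = $1,298.00
  10.7% × $1,298.00 = $138.89

$138.89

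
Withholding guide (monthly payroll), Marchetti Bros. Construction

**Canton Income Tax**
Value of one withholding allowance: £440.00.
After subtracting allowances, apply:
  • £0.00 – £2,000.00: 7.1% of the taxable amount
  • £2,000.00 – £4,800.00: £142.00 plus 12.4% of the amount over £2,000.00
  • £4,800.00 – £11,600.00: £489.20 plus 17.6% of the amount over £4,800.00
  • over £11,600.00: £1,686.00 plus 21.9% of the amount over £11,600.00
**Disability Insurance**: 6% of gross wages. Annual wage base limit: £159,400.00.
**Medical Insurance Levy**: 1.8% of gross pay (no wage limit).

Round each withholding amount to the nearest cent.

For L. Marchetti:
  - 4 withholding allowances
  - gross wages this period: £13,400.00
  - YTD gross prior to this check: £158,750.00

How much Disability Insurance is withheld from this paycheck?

Disability Insurance: cap £159,400.00 − YTD £158,750.00 = £650.00 subject; 6% × £650.00 = £39.00

£39.00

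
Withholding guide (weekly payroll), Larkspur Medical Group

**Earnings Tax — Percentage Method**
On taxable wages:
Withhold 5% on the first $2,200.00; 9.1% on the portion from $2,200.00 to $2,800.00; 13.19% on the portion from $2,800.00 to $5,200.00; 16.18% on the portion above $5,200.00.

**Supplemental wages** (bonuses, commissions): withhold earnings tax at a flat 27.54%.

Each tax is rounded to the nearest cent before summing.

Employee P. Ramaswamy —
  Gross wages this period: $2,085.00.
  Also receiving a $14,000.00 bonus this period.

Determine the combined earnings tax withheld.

$3,959.85

Earnings Tax: taxable = $2,085.00
  5% × $2,085.00 = $104.25
Supplemental (27.54% flat on bonus): 27.54% × $14,000.00 = $3,855.60
Total earnings tax: $104.25 + $3,855.60 = $3,959.85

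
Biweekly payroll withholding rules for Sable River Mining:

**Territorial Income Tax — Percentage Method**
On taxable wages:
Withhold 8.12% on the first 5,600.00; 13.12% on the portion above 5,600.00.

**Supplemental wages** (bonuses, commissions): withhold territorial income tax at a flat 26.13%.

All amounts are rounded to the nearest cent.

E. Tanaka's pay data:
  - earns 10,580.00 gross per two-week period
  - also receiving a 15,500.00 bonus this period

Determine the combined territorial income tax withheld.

Territorial Income Tax: taxable = 10,580.00
  454.72 + 13.12% × (10,580.00 − 5,600.00) = 454.72 + 13.12% × 4,980.00 = 1,108.10
Supplemental (26.13% flat on bonus): 26.13% × 15,500.00 = 4,050.15
Total territorial income tax: 1,108.10 + 4,050.15 = 5,158.25

5,158.25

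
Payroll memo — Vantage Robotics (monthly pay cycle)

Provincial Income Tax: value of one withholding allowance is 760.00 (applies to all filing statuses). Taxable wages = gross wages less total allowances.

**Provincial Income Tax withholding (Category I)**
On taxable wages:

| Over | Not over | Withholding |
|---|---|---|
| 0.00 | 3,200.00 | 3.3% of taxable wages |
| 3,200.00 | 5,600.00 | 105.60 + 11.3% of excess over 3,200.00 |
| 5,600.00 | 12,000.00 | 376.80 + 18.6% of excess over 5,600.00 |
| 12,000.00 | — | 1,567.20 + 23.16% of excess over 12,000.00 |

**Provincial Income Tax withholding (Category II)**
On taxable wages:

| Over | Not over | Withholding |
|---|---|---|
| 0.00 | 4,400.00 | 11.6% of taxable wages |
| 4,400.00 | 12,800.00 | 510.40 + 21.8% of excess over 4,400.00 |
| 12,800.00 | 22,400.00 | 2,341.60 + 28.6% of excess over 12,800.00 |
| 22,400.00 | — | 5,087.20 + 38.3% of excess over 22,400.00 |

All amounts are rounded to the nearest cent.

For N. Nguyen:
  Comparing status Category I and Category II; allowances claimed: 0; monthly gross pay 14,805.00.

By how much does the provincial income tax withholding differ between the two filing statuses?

Provincial Income Tax (Category I): taxable = 14,805.00
  1,567.20 + 23.16% × (14,805.00 − 12,000.00) = 1,567.20 + 23.16% × 2,805.00 = 2,216.84
Provincial Income Tax (Category II): taxable = 14,805.00
  2,341.60 + 28.6% × (14,805.00 − 12,800.00) = 2,341.60 + 28.6% × 2,005.00 = 2,915.03
Difference: |2,216.84 − 2,915.03| = 698.19 (higher under Category II)

698.19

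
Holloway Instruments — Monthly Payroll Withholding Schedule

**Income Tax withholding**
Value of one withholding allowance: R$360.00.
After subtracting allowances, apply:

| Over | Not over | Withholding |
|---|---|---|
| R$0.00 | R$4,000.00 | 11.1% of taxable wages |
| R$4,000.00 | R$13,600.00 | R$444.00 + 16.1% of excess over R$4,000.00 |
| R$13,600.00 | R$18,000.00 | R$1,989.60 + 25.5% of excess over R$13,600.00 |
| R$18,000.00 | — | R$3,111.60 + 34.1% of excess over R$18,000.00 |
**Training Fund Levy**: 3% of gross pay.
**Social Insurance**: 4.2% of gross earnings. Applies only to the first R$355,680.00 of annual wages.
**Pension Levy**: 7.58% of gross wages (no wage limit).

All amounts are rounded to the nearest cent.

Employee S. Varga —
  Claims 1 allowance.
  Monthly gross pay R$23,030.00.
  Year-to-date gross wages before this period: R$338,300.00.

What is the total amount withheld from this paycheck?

Income Tax: taxable = R$23,030.00 − 1×R$360.00 = R$22,670.00
  R$3,111.60 + 34.1% × (R$22,670.00 − R$18,000.00) = R$3,111.60 + 34.1% × R$4,670.00 = R$4,704.07
Training Fund Levy: 3% × R$23,030.00 = R$690.90
Social Insurance: cap R$355,680.00 − YTD R$338,300.00 = R$17,380.00 subject; 4.2% × R$17,380.00 = R$729.96
Pension Levy: 7.58% × R$23,030.00 = R$1,745.67
Total: R$4,704.07 + R$690.90 + R$729.96 + R$1,745.67 = R$7,870.60

R$7,870.60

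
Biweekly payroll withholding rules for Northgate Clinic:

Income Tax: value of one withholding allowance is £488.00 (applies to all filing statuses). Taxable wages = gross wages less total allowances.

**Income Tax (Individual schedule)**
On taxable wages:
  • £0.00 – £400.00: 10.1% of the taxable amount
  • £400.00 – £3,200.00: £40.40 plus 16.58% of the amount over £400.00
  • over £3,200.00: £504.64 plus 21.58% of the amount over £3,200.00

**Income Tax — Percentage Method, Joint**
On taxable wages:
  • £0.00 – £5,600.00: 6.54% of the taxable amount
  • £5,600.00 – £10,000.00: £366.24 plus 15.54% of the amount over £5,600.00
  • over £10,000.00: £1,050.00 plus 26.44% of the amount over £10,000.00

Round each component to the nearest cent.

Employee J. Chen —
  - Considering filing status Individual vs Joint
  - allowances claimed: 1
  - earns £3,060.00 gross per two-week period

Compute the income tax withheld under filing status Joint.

Income Tax (Joint): taxable = £3,060.00 − 1×£488.00 = £2,572.00
  6.54% × £2,572.00 = £168.21

£168.21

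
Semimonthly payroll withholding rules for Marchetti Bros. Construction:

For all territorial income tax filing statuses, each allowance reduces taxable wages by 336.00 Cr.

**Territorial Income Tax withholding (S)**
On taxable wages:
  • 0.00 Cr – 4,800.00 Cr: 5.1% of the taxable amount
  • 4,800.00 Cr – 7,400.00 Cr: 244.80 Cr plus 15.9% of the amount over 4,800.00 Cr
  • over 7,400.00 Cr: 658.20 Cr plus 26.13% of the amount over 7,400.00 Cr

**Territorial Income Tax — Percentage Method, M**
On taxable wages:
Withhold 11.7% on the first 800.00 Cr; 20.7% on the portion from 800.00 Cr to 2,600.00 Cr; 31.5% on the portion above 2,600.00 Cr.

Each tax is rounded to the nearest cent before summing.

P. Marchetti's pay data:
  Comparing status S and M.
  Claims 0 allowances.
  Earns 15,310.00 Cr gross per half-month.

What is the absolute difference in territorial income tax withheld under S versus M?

Territorial Income Tax (S): taxable = 15,310.00 Cr
  658.20 Cr + 26.13% × (15,310.00 Cr − 7,400.00 Cr) = 658.20 Cr + 26.13% × 7,910.00 Cr = 2,725.08 Cr
Territorial Income Tax (M): taxable = 15,310.00 Cr
  466.20 Cr + 31.5% × (15,310.00 Cr − 2,600.00 Cr) = 466.20 Cr + 31.5% × 12,710.00 Cr = 4,469.85 Cr
Difference: |2,725.08 Cr − 4,469.85 Cr| = 1,744.77 Cr (higher under M)

1,744.77 Cr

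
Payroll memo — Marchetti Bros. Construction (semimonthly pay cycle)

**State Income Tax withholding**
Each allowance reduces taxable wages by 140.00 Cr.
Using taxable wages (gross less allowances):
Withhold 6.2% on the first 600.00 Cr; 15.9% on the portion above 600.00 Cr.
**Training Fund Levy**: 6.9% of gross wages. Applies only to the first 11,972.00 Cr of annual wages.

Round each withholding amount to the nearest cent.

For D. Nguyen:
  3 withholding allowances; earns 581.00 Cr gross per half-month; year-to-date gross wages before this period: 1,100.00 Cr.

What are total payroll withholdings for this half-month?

State Income Tax: taxable = 581.00 Cr − 3×140.00 Cr = 161.00 Cr
  6.2% × 161.00 Cr = 9.98 Cr
Training Fund Levy: 6.9% × 581.00 Cr = 40.09 Cr
Total: 9.98 Cr + 40.09 Cr = 50.07 Cr

50.07 Cr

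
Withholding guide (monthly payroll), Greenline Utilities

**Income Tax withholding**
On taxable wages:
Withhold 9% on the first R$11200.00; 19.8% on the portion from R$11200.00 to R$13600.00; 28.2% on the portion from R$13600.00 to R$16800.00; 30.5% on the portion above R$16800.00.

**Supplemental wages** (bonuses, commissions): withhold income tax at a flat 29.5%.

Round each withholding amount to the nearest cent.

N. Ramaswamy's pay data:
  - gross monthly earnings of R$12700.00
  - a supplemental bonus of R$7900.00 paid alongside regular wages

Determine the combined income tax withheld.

Income Tax: taxable = R$12700.00
  R$1008.00 + 19.8% × (R$12700.00 − R$11200.00) = R$1008.00 + 19.8% × R$1500.00 = R$1305.00
Supplemental (29.5% flat on bonus): 29.5% × R$7900.00 = R$2330.50
Total income tax: R$1305.00 + R$2330.50 = R$3635.50

R$3635.50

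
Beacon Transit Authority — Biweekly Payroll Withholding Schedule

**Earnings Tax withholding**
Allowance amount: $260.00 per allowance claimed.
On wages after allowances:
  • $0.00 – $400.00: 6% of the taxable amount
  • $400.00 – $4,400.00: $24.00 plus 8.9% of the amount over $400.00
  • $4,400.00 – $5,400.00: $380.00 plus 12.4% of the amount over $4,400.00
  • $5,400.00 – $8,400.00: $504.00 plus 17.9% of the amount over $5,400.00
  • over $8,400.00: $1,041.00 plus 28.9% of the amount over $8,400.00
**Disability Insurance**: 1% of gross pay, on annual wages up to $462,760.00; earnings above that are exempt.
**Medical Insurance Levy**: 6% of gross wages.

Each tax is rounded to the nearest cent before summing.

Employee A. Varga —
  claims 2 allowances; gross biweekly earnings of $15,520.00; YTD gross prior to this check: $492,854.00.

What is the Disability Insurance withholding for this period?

$0.00

Disability Insurance: YTD $492,854.00 ≥ cap $462,760.00 → $0.00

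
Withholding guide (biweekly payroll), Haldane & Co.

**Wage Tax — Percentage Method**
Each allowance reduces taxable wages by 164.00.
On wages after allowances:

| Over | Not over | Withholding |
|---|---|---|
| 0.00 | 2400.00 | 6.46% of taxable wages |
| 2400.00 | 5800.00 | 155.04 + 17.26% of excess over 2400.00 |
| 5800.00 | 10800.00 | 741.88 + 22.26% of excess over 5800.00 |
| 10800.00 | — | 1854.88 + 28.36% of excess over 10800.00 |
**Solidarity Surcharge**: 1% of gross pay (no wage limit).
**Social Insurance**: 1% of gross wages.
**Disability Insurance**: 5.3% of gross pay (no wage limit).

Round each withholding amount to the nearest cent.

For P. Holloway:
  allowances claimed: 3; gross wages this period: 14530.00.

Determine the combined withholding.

Wage Tax: taxable = 14530.00 − 3×164.00 = 14038.00
  1854.88 + 28.36% × (14038.00 − 10800.00) = 1854.88 + 28.36% × 3238.00 = 2773.18
Solidarity Surcharge: 1% × 14530.00 = 145.30
Social Insurance: 1% × 14530.00 = 145.30
Disability Insurance: 5.3% × 14530.00 = 770.09
Total: 2773.18 + 145.30 + 145.30 + 770.09 = 3833.87

3833.87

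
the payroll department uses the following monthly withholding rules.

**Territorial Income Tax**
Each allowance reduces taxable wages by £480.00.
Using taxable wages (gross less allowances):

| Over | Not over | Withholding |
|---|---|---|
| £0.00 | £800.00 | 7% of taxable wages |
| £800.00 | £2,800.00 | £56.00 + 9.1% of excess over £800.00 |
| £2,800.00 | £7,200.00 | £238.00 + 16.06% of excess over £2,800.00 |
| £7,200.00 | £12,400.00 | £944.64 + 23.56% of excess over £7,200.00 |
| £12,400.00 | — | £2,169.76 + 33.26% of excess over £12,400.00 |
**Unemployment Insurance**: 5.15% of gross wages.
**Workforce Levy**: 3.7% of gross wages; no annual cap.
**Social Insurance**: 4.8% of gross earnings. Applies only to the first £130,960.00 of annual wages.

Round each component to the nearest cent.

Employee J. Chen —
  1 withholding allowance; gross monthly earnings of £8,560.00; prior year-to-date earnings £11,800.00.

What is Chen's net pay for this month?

£6,239.59

Territorial Income Tax: taxable = £8,560.00 − 1×£480.00 = £8,080.00
  £944.64 + 23.56% × (£8,080.00 − £7,200.00) = £944.64 + 23.56% × £880.00 = £1,151.97
Unemployment Insurance: 5.15% × £8,560.00 = £440.84
Workforce Levy: 3.7% × £8,560.00 = £316.72
Social Insurance: 4.8% × £8,560.00 = £410.88
Total withheld: £1,151.97 + £440.84 + £316.72 + £410.88 = £2,320.41
Net pay: £8,560.00 − £2,320.41 = £6,239.59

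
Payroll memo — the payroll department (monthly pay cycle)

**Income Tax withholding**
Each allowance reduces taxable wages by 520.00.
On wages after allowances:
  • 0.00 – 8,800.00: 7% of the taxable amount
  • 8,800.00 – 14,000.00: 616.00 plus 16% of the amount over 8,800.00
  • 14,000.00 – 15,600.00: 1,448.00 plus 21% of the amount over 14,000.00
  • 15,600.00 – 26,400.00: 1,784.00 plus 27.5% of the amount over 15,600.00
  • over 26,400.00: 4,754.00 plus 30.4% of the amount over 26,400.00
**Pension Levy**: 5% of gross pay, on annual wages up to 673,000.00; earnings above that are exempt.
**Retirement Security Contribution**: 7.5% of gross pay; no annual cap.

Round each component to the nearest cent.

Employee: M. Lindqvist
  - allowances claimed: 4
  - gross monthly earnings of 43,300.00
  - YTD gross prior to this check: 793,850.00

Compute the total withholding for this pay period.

Income Tax: taxable = 43,300.00 − 4×520.00 = 41,220.00
  4,754.00 + 30.4% × (41,220.00 − 26,400.00) = 4,754.00 + 30.4% × 14,820.00 = 9,259.28
Pension Levy: YTD 793,850.00 ≥ cap 673,000.00 → 0.00
Retirement Security Contribution: 7.5% × 43,300.00 = 3,247.50
Total: 9,259.28 + 0.00 + 3,247.50 = 12,506.78

12,506.78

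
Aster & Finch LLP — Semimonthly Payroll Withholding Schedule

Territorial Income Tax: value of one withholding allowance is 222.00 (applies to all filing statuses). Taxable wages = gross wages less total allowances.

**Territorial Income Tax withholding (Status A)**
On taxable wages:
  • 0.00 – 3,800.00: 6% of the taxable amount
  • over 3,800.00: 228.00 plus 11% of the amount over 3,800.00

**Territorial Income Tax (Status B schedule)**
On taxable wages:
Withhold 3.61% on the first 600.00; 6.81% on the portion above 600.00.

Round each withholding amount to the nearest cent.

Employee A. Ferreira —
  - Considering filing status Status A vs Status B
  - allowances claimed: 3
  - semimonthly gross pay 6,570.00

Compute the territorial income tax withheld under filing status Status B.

382.86

Territorial Income Tax (Status B): taxable = 6,570.00 − 3×222.00 = 5,904.00
  21.66 + 6.81% × (5,904.00 − 600.00) = 21.66 + 6.81% × 5,304.00 = 382.86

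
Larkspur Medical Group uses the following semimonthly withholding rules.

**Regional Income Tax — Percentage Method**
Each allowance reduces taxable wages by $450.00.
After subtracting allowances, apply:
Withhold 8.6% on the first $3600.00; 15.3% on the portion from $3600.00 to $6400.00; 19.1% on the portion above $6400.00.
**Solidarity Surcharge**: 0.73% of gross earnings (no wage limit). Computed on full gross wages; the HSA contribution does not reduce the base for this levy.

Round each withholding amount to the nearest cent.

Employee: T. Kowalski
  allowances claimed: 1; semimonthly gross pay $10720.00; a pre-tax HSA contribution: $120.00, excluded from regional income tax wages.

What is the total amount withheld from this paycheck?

Regional Income Tax: taxable = $10720.00 − $120.00 − 1×$450.00 = $10150.00
  $738.00 + 19.1% × ($10150.00 − $6400.00) = $738.00 + 19.1% × $3750.00 = $1454.25
Solidarity Surcharge: 0.73% × $10720.00 = $78.26
Total: $1454.25 + $78.26 = $1532.51

$1532.51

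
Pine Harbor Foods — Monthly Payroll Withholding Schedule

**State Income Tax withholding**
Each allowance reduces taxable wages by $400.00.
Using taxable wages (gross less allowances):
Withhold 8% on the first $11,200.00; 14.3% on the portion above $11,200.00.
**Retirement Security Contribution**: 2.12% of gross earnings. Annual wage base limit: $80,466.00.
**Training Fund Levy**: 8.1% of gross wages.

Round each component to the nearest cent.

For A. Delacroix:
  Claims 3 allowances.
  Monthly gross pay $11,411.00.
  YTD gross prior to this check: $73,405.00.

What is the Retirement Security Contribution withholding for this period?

Retirement Security Contribution: cap $80,466.00 − YTD $73,405.00 = $7,061.00 subject; 2.12% × $7,061.00 = $149.69

$149.69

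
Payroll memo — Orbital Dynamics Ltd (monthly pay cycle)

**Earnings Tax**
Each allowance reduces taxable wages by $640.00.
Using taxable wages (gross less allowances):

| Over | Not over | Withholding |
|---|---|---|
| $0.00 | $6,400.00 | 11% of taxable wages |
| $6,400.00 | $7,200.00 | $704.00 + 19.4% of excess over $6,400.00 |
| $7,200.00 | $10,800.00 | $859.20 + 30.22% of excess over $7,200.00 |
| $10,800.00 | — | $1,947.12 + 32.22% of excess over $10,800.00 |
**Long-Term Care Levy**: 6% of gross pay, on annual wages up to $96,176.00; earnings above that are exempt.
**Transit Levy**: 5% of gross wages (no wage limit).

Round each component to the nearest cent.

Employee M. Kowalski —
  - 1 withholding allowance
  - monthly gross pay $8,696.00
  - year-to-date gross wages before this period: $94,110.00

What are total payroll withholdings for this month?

$1,676.64

Earnings Tax: taxable = $8,696.00 − 1×$640.00 = $8,056.00
  $859.20 + 30.22% × ($8,056.00 − $7,200.00) = $859.20 + 30.22% × $856.00 = $1,117.88
Long-Term Care Levy: cap $96,176.00 − YTD $94,110.00 = $2,066.00 subject; 6% × $2,066.00 = $123.96
Transit Levy: 5% × $8,696.00 = $434.80
Total: $1,117.88 + $123.96 + $434.80 = $1,676.64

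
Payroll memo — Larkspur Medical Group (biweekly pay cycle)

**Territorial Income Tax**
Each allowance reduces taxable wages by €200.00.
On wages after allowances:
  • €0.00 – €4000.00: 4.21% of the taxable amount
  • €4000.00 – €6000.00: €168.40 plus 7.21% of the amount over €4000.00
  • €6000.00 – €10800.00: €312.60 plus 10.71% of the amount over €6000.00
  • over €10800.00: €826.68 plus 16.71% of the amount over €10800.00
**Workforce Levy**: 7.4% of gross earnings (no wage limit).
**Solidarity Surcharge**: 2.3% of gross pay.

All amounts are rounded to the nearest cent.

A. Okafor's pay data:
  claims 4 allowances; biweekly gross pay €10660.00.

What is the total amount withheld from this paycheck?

Territorial Income Tax: taxable = €10660.00 − 4×€200.00 = €9860.00
  €312.60 + 10.71% × (€9860.00 − €6000.00) = €312.60 + 10.71% × €3860.00 = €726.01
Workforce Levy: 7.4% × €10660.00 = €788.84
Solidarity Surcharge: 2.3% × €10660.00 = €245.18
Total: €726.01 + €788.84 + €245.18 = €1760.03

€1760.03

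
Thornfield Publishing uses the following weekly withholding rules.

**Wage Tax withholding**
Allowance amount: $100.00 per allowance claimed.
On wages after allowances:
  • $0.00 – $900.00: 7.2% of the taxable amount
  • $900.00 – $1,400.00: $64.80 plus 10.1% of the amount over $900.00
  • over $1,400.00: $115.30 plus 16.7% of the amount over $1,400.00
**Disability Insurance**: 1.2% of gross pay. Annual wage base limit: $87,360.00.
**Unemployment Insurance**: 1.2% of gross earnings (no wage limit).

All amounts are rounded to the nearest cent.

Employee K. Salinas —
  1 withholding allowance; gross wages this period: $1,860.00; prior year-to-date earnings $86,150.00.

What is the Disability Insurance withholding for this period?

$14.52

Disability Insurance: cap $87,360.00 − YTD $86,150.00 = $1,210.00 subject; 1.2% × $1,210.00 = $14.52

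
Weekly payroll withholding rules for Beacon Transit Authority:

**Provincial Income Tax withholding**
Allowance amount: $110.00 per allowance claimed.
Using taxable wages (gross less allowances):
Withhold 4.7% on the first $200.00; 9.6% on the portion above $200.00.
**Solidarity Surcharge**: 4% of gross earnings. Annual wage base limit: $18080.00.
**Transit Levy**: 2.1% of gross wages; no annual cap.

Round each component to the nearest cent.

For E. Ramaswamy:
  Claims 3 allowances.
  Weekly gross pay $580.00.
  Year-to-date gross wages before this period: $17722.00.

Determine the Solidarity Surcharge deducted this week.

$14.32

Solidarity Surcharge: cap $18080.00 − YTD $17722.00 = $358.00 subject; 4% × $358.00 = $14.32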